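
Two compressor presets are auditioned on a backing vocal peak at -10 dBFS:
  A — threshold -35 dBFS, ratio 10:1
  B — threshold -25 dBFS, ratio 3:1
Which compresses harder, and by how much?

A: 25 dB over, compressed to 2.5 dB over, so 22.5 dB of GR.
B: 15 dB over, compressed to 5 dB over, so 10 dB of GR.
Difference: 12.5 dB in favour of A.

A, by 12.5 dB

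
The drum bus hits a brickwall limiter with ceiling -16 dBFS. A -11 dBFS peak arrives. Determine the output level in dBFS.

A brickwall limiter is an ∞:1 compressor: any input above the ceiling is clamped to -16 dBFS.

-16 dBFS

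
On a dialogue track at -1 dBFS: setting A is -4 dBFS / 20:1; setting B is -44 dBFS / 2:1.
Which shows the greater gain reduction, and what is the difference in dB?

A: overshoot 3 dB → output overshoot 0.15 dB → GR 2.85 dB.
B: overshoot 43 dB → output overshoot 21.5 dB → GR 21.5 dB.
B applies 18.65 dB more gain reduction.

B, by 18.65 dB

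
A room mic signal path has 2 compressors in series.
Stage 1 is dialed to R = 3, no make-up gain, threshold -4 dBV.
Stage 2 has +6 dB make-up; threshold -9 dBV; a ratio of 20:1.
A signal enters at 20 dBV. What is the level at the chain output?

-2.35 dBV

Stage 1: 24 dB above -4 dBV, reduced 3:1 to 8 dB above → 4 dBV.
Stage 2: overshoot 13 dB → 13/20 = 0.65 dB → -8.35 dBV; +6 dB make-up → -2.35 dBV.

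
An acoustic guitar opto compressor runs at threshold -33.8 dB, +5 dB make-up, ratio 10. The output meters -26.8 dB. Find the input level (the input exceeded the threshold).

-13.8 dB

Remove make-up: -26.8 − 5 = -31.8 dB.
That's 2 dB above the -33.8 dB threshold.
Input overshoot = R × output overshoot = 20 dB → input = -33.8 + 20 = -13.8 dB.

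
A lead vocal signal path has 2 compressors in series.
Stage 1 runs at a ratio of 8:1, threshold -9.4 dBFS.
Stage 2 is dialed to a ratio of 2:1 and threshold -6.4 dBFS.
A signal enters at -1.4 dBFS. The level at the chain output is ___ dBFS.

-8.4 dBFS

Stage 1: 8 dB above -9.4 dBFS, reduced 8:1 to 1 dB above → -8.4 dBFS.
Stage 2: -8.4 dBFS is at or below the -6.4 dBFS threshold — no compression; output -8.4 dBFS.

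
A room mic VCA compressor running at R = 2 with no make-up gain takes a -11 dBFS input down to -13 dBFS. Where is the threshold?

-15 dBFS

Let T be the threshold. Output overshoot = (input overshoot)/R, so -13 − T = (-11 − T)/2.
2·(-13 − T) = -11 − T → 1·T = -26 − (-11) = -15.
T = -15/1 = -15 dBFS.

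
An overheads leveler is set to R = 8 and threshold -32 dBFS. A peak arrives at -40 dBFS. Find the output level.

-40 dBFS

-40 dBFS is 8 dB below the -32 dBFS threshold, so no gain reduction is applied.
Output = input = -40 dBFS.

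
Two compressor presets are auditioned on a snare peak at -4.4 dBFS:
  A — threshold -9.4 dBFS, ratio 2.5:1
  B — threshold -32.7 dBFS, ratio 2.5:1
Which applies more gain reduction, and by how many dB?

B, by 13.98 dB

A: GR = 5 − 5/2.5 = 3 dB.
B: GR = 28.3 − 28.3/2.5 = 16.98 dB.
B reduces 13.98 dB more.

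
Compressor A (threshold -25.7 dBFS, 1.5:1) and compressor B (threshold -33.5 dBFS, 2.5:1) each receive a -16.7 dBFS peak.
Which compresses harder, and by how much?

A: 9 dB over, compressed to 6 dB over, so 3 dB of GR.
B: 16.8 dB over, compressed to 6.72 dB over, so 10.08 dB of GR.
Difference: 7.08 dB in favour of B.

B, by 7.08 dB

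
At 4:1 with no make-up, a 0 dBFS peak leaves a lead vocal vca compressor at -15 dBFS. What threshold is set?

-20 dBFS

Let T be the threshold. Output overshoot = (input overshoot)/R, so -15 − T = (0 − T)/4.
4·(-15 − T) = 0 − T → 3·T = -60 − 0 = -60.
T = -60/3 = -20 dBFS.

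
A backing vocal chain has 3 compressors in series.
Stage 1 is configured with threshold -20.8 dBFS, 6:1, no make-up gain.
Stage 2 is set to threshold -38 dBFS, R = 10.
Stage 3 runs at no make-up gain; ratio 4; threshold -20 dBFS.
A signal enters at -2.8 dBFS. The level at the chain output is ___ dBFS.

Stage 1: 18 dB above -20.8 dBFS, reduced 6:1 to 3 dB above → -17.8 dBFS.
Stage 2: -17.8 dBFS is 20.2 dB over -38 dBFS; at 10:1 that becomes 2.02 dB over, giving -35.98 dBFS.
Stage 3: -35.98 dBFS is at or below the -20 dBFS threshold — no compression; output -35.98 dBFS.

-35.98 dBFS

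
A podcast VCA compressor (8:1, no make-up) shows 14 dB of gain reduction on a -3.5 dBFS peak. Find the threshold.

Let T be the threshold. Output overshoot = (input overshoot)/R, so -17.5 − T = (-3.5 − T)/8.
8·(-17.5 − T) = -3.5 − T → 7·T = -140 − (-3.5) = -136.5.
T = -136.5/7 = -19.5 dBFS.

-19.5 dBFS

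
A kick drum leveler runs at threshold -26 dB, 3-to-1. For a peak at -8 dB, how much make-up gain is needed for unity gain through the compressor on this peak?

12 dB

Overshoot 18 dB → 18/3 = 6 dB after compression, so the compressed level is -26 + 6 = -20 dB.
Make-up = target − compressed = -8 − (-20) = 12 dB.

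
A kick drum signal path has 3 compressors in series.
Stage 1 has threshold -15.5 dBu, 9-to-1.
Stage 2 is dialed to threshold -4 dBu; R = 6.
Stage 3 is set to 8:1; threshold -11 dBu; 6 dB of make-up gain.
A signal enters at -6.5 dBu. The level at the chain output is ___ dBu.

-8.5 dBu

Stage 1: 9 dB above -15.5 dBu, reduced 9:1 to 1 dB above → -14.5 dBu.
Stage 2: -14.5 dBu is at or below the -4 dBu threshold — no compression; output -14.5 dBu.
Stage 3: -14.5 dBu is at or below the -11 dBu threshold — no compression; make-up brings it to -8.5 dBu.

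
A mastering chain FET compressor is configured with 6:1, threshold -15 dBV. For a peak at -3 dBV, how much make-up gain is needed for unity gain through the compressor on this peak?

Overshoot 12 dB → 12/6 = 2 dB after compression, so the compressed level is -15 + 2 = -13 dBV.
Make-up = target − compressed = -3 − (-13) = 10 dB.

10 dB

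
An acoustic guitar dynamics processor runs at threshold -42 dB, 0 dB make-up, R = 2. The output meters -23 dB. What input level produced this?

-4 dB

That's 19 dB above the -42 dB threshold.
Input overshoot = R × output overshoot = 38 dB → input = -42 + 38 = -4 dB.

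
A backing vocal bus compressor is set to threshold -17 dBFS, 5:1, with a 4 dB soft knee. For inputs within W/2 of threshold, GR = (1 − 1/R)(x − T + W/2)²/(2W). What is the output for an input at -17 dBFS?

-17.4 dBFS

x − T + W/2 = -17 − (-17) + 2 = 2.
GR = (1 − 1/5) × 2² / 8 = 0.8 × 4 / 8 = 0.4 dB.
Output = -17 − 0.4 = -17.4 dBFS.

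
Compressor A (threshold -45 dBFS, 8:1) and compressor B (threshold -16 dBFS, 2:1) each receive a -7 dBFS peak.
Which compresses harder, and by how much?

A, by 28.75 dB

A: 38 dB over, compressed to 4.75 dB over, so 33.25 dB of GR.
B: 9 dB over, compressed to 4.5 dB over, so 4.5 dB of GR.
A applies 28.75 dB more gain reduction.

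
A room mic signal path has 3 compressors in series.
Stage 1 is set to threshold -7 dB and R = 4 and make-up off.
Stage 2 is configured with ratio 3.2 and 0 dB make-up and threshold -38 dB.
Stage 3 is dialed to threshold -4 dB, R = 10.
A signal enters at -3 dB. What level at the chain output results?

Stage 1: -3 dB is 4 dB over -7 dB; at 4:1 that becomes 1 dB over, giving -6 dB.
Stage 2: overshoot 32 dB → 32/3.2 = 10 dB → -28 dB.
Stage 3: -28 dB ≤ -4 dB, so stage 3 doesn't engage; output -28 dB.

-28 dB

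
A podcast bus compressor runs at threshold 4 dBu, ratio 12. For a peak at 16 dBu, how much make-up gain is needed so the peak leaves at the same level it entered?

The peak compresses to 4 + 12/12 = 5 dBu.
To reach 16 dBu requires 16 − 5 = 11 dB of make-up.

11 dB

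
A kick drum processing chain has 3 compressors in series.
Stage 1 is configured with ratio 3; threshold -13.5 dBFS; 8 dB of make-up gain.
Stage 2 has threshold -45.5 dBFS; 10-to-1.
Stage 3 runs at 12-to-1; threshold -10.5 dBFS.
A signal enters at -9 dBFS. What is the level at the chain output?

-41.35 dBFS

Stage 1: 4.5 dB above -13.5 dBFS, reduced 3:1 to 1.5 dB above → -12 dBFS; +8 dB make-up → -4 dBFS.
Stage 2: 41.5 dB above -45.5 dBFS, reduced 10:1 to 4.15 dB above → -41.35 dBFS.
Stage 3: -41.35 dBFS ≤ -10.5 dBFS, so stage 3 doesn't engage; output -41.35 dBFS.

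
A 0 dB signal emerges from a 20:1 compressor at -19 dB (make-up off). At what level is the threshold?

-20 dB

Input is 20 dB above T (since output overshoot × R = input overshoot: (-19 − T)·20 = 0 − T gives T = -20 dB).
Check: -20 + (0 − (-20))/20 = -20 + 1 = -19 dB. ✓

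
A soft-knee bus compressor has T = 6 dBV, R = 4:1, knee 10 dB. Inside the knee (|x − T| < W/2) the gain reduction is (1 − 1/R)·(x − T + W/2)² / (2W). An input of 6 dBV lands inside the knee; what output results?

5.0625 dBV

x − T + W/2 = 6 − 6 + 5 = 5.
GR = (1 − 1/4) × 5² / 20 = 0.75 × 25 / 20 = 0.9375 dB.
Output = 6 − 0.9375 = 5.0625 dBV.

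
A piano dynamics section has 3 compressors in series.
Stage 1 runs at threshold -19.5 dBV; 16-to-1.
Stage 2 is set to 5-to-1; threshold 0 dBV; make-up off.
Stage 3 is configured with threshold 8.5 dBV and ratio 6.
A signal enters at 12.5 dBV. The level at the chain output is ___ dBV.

Stage 1: overshoot 32 dB → 32/16 = 2 dB → -17.5 dBV.
Stage 2: below threshold (-17.5 ≤ 0); passes unchanged; output -17.5 dBV.
Stage 3: -17.5 dBV ≤ 8.5 dBV, so stage 3 doesn't engage; output -17.5 dBV.

-17.5 dBV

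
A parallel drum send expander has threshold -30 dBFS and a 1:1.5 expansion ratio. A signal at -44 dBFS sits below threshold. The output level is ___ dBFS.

Undershoot = (-30) − (-44) = 14 dB.
At 1:1.5, that expands to 21 dB under threshold.
Output = -30 − 21 = -51 dBFS.

-51 dBFS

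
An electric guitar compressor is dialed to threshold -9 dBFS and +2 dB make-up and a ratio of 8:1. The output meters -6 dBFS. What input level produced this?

-1 dBFS

Before make-up, the level was -6 − 2 = -8 dBFS.
Post-compression overshoot = -8 − (-9) = 1 dB.
Undo the ratio: input overshoot = 1 × 8 = 8 dB, giving input = -1 dBFS.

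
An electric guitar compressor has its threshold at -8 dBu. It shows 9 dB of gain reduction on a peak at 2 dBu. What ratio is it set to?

10:1

Input overshoot = 2 − (-8) = 10 dB.
Output overshoot = 10 − 9 = 1 dB.
Ratio = input overshoot / output overshoot = 10 / 1 = 10.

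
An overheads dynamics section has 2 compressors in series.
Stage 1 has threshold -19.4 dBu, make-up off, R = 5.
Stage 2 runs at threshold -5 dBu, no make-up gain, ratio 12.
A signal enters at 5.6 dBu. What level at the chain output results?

-14.4 dBu

Stage 1: 5.6 dBu is 25 dB over -19.4 dBu; at 5:1 that becomes 5 dB over, giving -14.4 dBu.
Stage 2: -14.4 dBu ≤ -5 dBu, so stage 2 doesn't engage; output -14.4 dBu.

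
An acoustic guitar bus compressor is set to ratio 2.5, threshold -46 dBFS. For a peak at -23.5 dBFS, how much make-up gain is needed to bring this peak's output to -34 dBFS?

3 dB

The peak compresses to -46 + 22.5/2.5 = -37 dBFS.
To reach -34 dBFS requires -34 − (-37) = 3 dB of make-up.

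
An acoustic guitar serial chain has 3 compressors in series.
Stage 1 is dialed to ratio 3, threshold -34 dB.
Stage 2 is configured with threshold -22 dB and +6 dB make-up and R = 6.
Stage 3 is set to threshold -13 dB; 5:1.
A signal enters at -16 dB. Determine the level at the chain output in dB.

Stage 1: -16 dB is 18 dB over -34 dB; at 3:1 that becomes 6 dB over, giving -28 dB.
Stage 2: -28 dB ≤ -22 dB, so stage 2 doesn't engage; make-up brings it to -22 dB.
Stage 3: -22 dB ≤ -13 dB, so stage 3 doesn't engage; output -22 dB.

-22 dB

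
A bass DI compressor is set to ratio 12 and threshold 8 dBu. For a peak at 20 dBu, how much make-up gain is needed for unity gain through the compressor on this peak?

Without make-up, output = threshold + overshoot/12 = 8 + 1 = 9 dBu.
Gap to target: 11 dB.

11 dB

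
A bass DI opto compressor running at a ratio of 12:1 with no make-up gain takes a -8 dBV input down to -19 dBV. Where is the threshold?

Gain reduction = -8 − (-19) = 11 dB; output overshoot = GR / (R − 1) = 11 / 11 = 1 dB.
Threshold = output − output overshoot = -19 − 1 = -20 dBV.

-20 dBV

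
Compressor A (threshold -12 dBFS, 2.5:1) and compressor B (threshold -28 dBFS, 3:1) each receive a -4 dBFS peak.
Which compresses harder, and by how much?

A: GR = 8 − 8/2.5 = 4.8 dB.
B: GR = 24 − 24/3 = 16 dB.
B reduces 11.2 dB more.

B, by 11.2 dB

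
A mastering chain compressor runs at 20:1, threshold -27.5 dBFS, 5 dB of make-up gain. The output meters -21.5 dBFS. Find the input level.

Stripping the +5 dB make-up gives -26.5 dBFS at the gain stage.
Post-compression overshoot = -26.5 − (-27.5) = 1 dB.
Before 20:1 compression the overshoot was 1 × 20 = 20 dB, so input = -27.5 + 20 = -7.5 dBFS.

-7.5 dBFS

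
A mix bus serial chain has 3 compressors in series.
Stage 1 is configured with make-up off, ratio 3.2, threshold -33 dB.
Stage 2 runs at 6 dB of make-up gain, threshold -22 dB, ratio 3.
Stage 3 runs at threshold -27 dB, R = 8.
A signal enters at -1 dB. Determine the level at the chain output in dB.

-25.75 dB

Stage 1: -1 dB is 32 dB over -33 dB; at 3.2:1 that becomes 10 dB over, giving -23 dB.
Stage 2: below threshold (-23 ≤ -22); passes unchanged; make-up brings it to -17 dB.
Stage 3: -17 dB is 10 dB over -27 dB; at 8:1 that becomes 1.25 dB over, giving -25.75 dB.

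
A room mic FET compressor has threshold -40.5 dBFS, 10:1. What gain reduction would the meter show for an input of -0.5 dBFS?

The signal is 40 dB above threshold.
After 10:1 compression the overshoot becomes 40/10 = 4 dB.
GR = overshoot in − overshoot out = 40 − 4 = 36 dB.

36 dB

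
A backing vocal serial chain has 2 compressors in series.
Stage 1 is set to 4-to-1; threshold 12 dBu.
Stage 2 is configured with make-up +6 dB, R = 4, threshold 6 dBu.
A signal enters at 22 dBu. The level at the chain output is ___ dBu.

Stage 1: 22 dBu is 10 dB over 12 dBu; at 4:1 that becomes 2.5 dB over, giving 14.5 dBu.
Stage 2: overshoot 8.5 dB → 8.5/4 = 2.125 dB → 8.125 dBu; +6 dB make-up → 14.125 dBu.

14.125 dBu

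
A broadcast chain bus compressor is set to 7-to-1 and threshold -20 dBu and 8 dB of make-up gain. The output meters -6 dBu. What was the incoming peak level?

22 dBu

Remove make-up: -6 − 8 = -14 dBu.
That's 6 dB above the -20 dBu threshold.
Input overshoot = R × output overshoot = 42 dB → input = -20 + 42 = 22 dBu.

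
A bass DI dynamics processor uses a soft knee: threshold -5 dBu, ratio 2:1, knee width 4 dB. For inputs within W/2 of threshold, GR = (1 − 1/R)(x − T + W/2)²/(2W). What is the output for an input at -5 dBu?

x − T + W/2 = -5 − (-5) + 2 = 2.
GR = (1 − 1/2) × 2² / 8 = 0.5 × 4 / 8 = 0.25 dB.
Output = -5 − 0.25 = -5.25 dBu.

-5.25 dBu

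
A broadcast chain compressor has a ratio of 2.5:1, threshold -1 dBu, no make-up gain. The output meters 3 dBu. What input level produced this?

The compressed level sits 3 − (-1) = 4 dB over threshold.
Input overshoot = R × output overshoot = 10 dB → input = -1 + 10 = 9 dBu.

9 dBu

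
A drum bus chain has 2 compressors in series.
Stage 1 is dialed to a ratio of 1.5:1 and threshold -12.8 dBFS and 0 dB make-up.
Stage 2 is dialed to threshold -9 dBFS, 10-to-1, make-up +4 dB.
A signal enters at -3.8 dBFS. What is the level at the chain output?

Stage 1: -3.8 dBFS is 9 dB over -12.8 dBFS; at 1.5:1 that becomes 6 dB over, giving -6.8 dBFS.
Stage 2: -6.8 dBFS is 2.2 dB over -9 dBFS; at 10:1 that becomes 0.22 dB over, giving -8.78 dBFS; +4 dB make-up → -4.78 dBFS.

-4.78 dBFS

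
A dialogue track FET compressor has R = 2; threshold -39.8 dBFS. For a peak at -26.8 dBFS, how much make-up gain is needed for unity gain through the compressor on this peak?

6.5 dB

Without make-up, output = threshold + overshoot/2 = -39.8 + 6.5 = -33.3 dBFS.
Gap to target: 6.5 dB.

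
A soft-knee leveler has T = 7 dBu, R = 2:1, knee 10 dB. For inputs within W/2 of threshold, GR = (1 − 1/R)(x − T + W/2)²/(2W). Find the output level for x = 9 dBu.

x − T + W/2 = 9 − 7 + 5 = 7.
GR = (1 − 1/2) × 7² / 20 = 0.5 × 49 / 20 = 1.225 dB.
Output = 9 − 1.225 = 7.775 dBu.

7.775 dBu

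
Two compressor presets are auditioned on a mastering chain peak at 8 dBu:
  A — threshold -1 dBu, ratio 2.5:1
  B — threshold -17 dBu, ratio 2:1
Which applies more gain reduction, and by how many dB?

B, by 7.1 dB

A: overshoot 9 dB → output overshoot 3.6 dB → GR 5.4 dB.
B: overshoot 25 dB → output overshoot 12.5 dB → GR 12.5 dB.
B applies 7.1 dB more gain reduction.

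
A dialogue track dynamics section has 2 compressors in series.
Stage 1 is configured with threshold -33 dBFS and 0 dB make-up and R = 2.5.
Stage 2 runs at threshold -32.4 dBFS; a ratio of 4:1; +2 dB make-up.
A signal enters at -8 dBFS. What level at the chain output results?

-28.05 dBFS

Stage 1: 25 dB above -33 dBFS, reduced 2.5:1 to 10 dB above → -23 dBFS.
Stage 2: overshoot 9.4 dB → 9.4/4 = 2.35 dB → -30.05 dBFS; +2 dB make-up → -28.05 dBFS.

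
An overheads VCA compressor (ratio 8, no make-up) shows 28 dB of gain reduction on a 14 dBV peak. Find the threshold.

Input is 32 dB above T (since output overshoot × R = input overshoot: (-14 − T)·8 = 14 − T gives T = -18 dBV).
Check: -18 + (14 − (-18))/8 = -18 + 4 = -14 dBV. ✓

-18 dBV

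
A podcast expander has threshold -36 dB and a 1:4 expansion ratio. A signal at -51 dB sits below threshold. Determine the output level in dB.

Below threshold, a 1:4 expander applies gain = (4−1)×(T − x) of attenuation.
(4−1) × 15 = 45 dB, so output = -51 − 45 = -96 dB.

-96 dB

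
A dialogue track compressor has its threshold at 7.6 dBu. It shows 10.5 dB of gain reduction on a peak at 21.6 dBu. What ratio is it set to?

4:1

Input overshoot = 21.6 − 7.6 = 14 dB.
Output overshoot = 14 − 10.5 = 3.5 dB.
Ratio = input overshoot / output overshoot = 14 / 3.5 = 4.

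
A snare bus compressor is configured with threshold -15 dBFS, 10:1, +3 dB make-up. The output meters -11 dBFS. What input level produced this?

-5 dBFS

Before make-up, the level was -11 − 3 = -14 dBFS.
That's 1 dB above the -15 dBFS threshold.
Input overshoot = R × output overshoot = 10 dB → input = -15 + 10 = -5 dBFS.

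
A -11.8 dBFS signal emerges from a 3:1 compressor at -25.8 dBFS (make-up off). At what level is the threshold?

-32.8 dBFS

Input is 21 dB above T (since output overshoot × R = input overshoot: (-25.8 − T)·3 = -11.8 − T gives T = -32.8 dBFS).
Check: -32.8 + (-11.8 − (-32.8))/3 = -32.8 + 7 = -25.8 dBFS. ✓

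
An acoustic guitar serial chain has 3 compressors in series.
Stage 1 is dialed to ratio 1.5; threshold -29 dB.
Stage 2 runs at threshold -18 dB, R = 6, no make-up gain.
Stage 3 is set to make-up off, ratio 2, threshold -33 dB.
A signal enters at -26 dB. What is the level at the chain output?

Stage 1: 3 dB above -29 dB, reduced 1.5:1 to 2 dB above → -27 dB.
Stage 2: below threshold (-27 ≤ -18); passes unchanged; output -27 dB.
Stage 3: -27 dB is 6 dB over -33 dB; at 2:1 that becomes 3 dB over, giving -30 dB.

-30 dB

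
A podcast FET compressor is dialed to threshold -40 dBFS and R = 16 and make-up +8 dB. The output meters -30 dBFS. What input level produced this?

Stripping the +8 dB make-up gives -38 dBFS at the gain stage.
That's 2 dB above the -40 dBFS threshold.
Input overshoot = R × output overshoot = 32 dB → input = -40 + 32 = -8 dBFS.

-8 dBFS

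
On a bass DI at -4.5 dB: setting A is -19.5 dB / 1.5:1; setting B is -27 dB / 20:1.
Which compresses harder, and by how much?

B, by 16.375 dB

A: GR = 15 − 15/1.5 = 5 dB.
B: GR = 22.5 − 22.5/20 = 21.375 dB.
B reduces 16.375 dB more.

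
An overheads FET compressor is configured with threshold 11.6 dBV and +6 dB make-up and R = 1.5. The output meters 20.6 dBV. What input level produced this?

Remove make-up: 20.6 − 6 = 14.6 dBV.
The compressed level sits 14.6 − 11.6 = 3 dB over threshold.
Undo the ratio: input overshoot = 3 × 1.5 = 4.5 dB, giving input = 16.1 dBV.

16.1 dBV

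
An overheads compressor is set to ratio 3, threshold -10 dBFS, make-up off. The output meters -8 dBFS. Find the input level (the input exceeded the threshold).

Post-compression overshoot = -8 − (-10) = 2 dB.
Input overshoot = R × output overshoot = 6 dB → input = -10 + 6 = -4 dBFS.

-4 dBFS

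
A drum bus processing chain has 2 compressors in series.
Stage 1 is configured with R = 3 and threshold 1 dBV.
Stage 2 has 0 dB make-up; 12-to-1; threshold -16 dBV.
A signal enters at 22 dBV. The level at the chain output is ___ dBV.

-14 dBV

Stage 1: 21 dB above 1 dBV, reduced 3:1 to 7 dB above → 8 dBV.
Stage 2: 8 dBV is 24 dB over -16 dBV; at 12:1 that becomes 2 dB over, giving -14 dBV.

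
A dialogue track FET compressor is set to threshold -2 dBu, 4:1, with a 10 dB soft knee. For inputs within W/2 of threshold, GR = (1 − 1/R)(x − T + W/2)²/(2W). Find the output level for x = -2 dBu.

x − T + W/2 = -2 − (-2) + 5 = 5.
GR = (1 − 1/4) × 5² / 20 = 0.75 × 25 / 20 = 0.9375 dB.
Output = -2 − 0.9375 = -2.9375 dBu.

-2.9375 dBu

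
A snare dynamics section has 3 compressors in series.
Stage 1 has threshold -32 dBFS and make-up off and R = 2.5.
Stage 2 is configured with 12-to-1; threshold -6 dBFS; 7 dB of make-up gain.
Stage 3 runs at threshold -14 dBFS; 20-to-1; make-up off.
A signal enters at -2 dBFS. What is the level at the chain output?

Stage 1: -2 dBFS is 30 dB over -32 dBFS; at 2.5:1 that becomes 12 dB over, giving -20 dBFS.
Stage 2: below threshold (-20 ≤ -6); passes unchanged; make-up brings it to -13 dBFS.
Stage 3: -13 dBFS is 1 dB over -14 dBFS; at 20:1 that becomes 0.05 dB over, giving -13.95 dBFS.

-13.95 dBFS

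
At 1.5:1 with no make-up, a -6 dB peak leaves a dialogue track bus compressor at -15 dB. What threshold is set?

Input is 27 dB above T (since output overshoot × R = input overshoot: (-15 − T)·1.5 = -6 − T gives T = -33 dB).
Check: -33 + (-6 − (-33))/1.5 = -33 + 18 = -15 dB. ✓

-33 dB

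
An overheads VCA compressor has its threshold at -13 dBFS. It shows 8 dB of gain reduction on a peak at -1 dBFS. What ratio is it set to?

3:1

Input overshoot = -1 − (-13) = 12 dB.
Output overshoot = 12 − 8 = 4 dB.
Ratio = input overshoot / output overshoot = 12 / 4 = 3.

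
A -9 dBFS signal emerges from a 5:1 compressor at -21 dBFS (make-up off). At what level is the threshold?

-24 dBFS

Input is 15 dB above T (since output overshoot × R = input overshoot: (-21 − T)·5 = -9 − T gives T = -24 dBFS).
Check: -24 + (-9 − (-24))/5 = -24 + 3 = -21 dBFS. ✓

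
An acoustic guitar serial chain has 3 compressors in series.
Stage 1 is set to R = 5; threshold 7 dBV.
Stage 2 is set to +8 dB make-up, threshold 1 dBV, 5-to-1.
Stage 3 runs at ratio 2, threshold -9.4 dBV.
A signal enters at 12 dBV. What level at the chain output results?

Stage 1: 12 dBV is 5 dB over 7 dBV; at 5:1 that becomes 1 dB over, giving 8 dBV.
Stage 2: overshoot 7 dB → 7/5 = 1.4 dB → 2.4 dBV; +8 dB make-up → 10.4 dBV.
Stage 3: 19.8 dB above -9.4 dBV, reduced 2:1 to 9.9 dB above → 0.5 dBV.

0.5 dBV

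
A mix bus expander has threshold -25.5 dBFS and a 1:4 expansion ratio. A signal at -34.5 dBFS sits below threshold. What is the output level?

The input is 9 dB below the -25.5 dBFS threshold.
A 1:4 expander multiplies undershoot by 4: 9 × 4 = 36 dB below threshold.
Output = -25.5 − 36 = -61.5 dBFS.

-61.5 dBFS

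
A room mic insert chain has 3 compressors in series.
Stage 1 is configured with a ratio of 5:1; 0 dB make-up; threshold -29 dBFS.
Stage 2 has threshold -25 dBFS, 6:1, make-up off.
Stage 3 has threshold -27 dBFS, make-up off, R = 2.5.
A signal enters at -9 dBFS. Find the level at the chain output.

Stage 1: -9 dBFS is 20 dB over -29 dBFS; at 5:1 that becomes 4 dB over, giving -25 dBFS.
Stage 2: -25 dBFS is at or below the -25 dBFS threshold — no compression; output -25 dBFS.
Stage 3: overshoot 2 dB → 2/2.5 = 0.8 dB → -26.2 dBFS.

-26.2 dBFS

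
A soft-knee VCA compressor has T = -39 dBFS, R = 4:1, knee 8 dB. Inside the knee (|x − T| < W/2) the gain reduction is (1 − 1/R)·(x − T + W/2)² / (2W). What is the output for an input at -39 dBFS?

x − T + W/2 = -39 − (-39) + 4 = 4.
GR = (1 − 1/4) × 4² / 16 = 0.75 × 16 / 16 = 0.75 dB.
Output = -39 − 0.75 = -39.75 dBFS.

-39.75 dBFS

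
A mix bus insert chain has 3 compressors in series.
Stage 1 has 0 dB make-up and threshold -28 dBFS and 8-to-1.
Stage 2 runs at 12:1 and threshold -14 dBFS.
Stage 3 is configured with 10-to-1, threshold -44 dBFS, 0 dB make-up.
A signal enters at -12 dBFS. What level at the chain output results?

-42.2 dBFS

Stage 1: 16 dB above -28 dBFS, reduced 8:1 to 2 dB above → -26 dBFS.
Stage 2: -26 dBFS is at or below the -14 dBFS threshold — no compression; output -26 dBFS.
Stage 3: 18 dB above -44 dBFS, reduced 10:1 to 1.8 dB above → -42.2 dBFS.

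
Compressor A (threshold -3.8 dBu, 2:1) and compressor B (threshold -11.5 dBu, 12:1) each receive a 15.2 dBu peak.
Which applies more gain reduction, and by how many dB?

B, by 14.975 dB

A: overshoot 19 dB → output overshoot 9.5 dB → GR 9.5 dB.
B: overshoot 26.7 dB → output overshoot 2.225 dB → GR 24.475 dB.
B reduces 14.975 dB more.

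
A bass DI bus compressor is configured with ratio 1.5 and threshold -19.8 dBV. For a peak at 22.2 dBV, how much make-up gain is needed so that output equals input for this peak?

14 dB

Without make-up, output = threshold + overshoot/1.5 = -19.8 + 28 = 8.2 dBV.
Gap to target: 14 dB.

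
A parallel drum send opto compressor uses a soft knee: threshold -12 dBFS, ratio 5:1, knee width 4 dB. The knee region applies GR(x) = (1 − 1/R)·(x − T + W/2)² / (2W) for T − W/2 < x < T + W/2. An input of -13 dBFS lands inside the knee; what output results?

x − T + W/2 = -13 − (-12) + 2 = 1.
GR = (1 − 1/5) × 1² / 8 = 0.8 × 1 / 8 = 0.1 dB.
Output = -13 − 0.1 = -13.1 dBFS.

-13.1 dBFS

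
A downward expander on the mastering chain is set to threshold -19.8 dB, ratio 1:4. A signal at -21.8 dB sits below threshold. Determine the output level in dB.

Undershoot = (-19.8) − (-21.8) = 2 dB.
At 1:4, that expands to 8 dB under threshold.
Output = -19.8 − 8 = -27.8 dB.

-27.8 dB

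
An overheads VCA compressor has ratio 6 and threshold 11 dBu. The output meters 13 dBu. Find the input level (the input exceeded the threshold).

23 dBu

Post-compression overshoot = 13 − 11 = 2 dB.
Input overshoot = R × output overshoot = 12 dB → input = 11 + 12 = 23 dBu.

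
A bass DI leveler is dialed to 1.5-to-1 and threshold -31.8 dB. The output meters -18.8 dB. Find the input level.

-12.3 dB

That's 13 dB above the -31.8 dB threshold.
Input overshoot = R × output overshoot = 19.5 dB → input = -31.8 + 19.5 = -12.3 dB.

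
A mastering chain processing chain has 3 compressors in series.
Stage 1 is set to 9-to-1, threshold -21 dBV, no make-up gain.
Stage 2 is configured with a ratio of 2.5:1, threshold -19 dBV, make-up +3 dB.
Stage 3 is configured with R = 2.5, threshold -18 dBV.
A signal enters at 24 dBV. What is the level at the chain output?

-16.72 dBV

Stage 1: 24 dBV is 45 dB over -21 dBV; at 9:1 that becomes 5 dB over, giving -16 dBV.
Stage 2: overshoot 3 dB → 3/2.5 = 1.2 dB → -17.8 dBV; +3 dB make-up → -14.8 dBV.
Stage 3: -14.8 dBV is 3.2 dB over -18 dBV; at 2.5:1 that becomes 1.28 dB over, giving -16.72 dBV.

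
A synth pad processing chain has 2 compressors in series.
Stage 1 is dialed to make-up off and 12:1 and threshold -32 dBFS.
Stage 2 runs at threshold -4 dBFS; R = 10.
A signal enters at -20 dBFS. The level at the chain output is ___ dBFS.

Stage 1: overshoot 12 dB → 12/12 = 1 dB → -31 dBFS.
Stage 2: -31 dBFS is at or below the -4 dBFS threshold — no compression; output -31 dBFS.

-31 dBFS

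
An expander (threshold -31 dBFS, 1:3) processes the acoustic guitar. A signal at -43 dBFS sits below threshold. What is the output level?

-67 dBFS

Undershoot = (-31) − (-43) = 12 dB.
At 1:3, that expands to 36 dB under threshold.
Output = -31 − 36 = -67 dBFS.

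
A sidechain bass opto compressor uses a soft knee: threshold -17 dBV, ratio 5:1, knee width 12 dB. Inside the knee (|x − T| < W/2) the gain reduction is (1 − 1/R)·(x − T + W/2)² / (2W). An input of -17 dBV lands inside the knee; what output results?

-18.2 dBV

x − T + W/2 = -17 − (-17) + 6 = 6.
GR = (1 − 1/5) × 6² / 24 = 0.8 × 36 / 24 = 1.2 dB.
Output = -17 − 1.2 = -18.2 dBV.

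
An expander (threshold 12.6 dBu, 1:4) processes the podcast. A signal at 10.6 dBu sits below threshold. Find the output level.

Below threshold, a 1:4 expander applies gain = (4−1)×(T − x) of attenuation.
(4−1) × 2 = 6 dB, so output = 10.6 − 6 = 4.6 dBu.

4.6 dBu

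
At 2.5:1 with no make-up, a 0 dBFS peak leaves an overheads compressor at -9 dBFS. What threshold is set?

-15 dBFS

Let T be the threshold. Output overshoot = (input overshoot)/R, so -9 − T = (0 − T)/2.5.
2.5·(-9 − T) = 0 − T → 1.5·T = -22.5 − 0 = -22.5.
T = -22.5/1.5 = -15 dBFS.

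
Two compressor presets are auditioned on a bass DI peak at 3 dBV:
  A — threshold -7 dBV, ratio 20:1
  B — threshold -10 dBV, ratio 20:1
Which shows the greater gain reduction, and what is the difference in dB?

A: GR = 10 − 10/20 = 9.5 dB.
B: GR = 13 − 13/20 = 12.35 dB.
B applies 2.85 dB more gain reduction.

B, by 2.85 dB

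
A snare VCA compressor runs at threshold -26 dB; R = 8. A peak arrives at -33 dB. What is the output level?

-33 dB

-33 dB is 7 dB below the -26 dB threshold, so no gain reduction is applied.
Output = input = -33 dB.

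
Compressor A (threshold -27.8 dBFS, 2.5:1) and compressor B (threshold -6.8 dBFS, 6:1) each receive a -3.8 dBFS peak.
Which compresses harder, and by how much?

A: 24 dB over, compressed to 9.6 dB over, so 14.4 dB of GR.
B: 3 dB over, compressed to 0.5 dB over, so 2.5 dB of GR.
A applies 11.9 dB more gain reduction.

A, by 11.9 dB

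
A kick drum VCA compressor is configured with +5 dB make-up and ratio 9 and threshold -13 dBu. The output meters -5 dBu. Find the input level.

14 dBu

Remove make-up: -5 − 5 = -10 dBu.
Post-compression overshoot = -10 − (-13) = 3 dB.
Before 9:1 compression the overshoot was 3 × 9 = 27 dB, so input = -13 + 27 = 14 dBu.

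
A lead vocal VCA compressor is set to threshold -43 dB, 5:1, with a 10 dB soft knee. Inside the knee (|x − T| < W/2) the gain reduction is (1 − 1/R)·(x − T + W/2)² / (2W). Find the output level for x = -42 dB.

x − T + W/2 = -42 − (-43) + 5 = 6.
GR = (1 − 1/5) × 6² / 20 = 0.8 × 36 / 20 = 1.44 dB.
Output = -42 − 1.44 = -43.44 dB.

-43.44 dB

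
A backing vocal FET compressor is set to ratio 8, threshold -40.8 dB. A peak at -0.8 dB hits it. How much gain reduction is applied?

35 dB

The signal is 40 dB above threshold.
After 8:1 compression the overshoot becomes 40/8 = 5 dB.
Gain reduction = 40 − 5 = 35 dB.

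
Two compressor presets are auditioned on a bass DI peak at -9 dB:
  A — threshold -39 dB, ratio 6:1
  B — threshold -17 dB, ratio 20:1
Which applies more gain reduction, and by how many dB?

A, by 17.4 dB

A: overshoot 30 dB → output overshoot 5 dB → GR 25 dB.
B: overshoot 8 dB → output overshoot 0.4 dB → GR 7.6 dB.
Difference: 17.4 dB in favour of A.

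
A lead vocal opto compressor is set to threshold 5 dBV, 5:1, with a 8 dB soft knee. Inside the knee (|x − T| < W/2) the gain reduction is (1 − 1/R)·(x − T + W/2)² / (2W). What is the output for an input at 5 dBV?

4.2 dBV

x − T + W/2 = 5 − 5 + 4 = 4.
GR = (1 − 1/5) × 4² / 16 = 0.8 × 16 / 16 = 0.8 dB.
Output = 5 − 0.8 = 4.2 dBV.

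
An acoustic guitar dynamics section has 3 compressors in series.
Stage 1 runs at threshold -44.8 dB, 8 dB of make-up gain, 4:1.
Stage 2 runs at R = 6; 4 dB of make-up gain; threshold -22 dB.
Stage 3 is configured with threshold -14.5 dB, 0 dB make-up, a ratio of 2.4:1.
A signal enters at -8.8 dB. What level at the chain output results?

-23.8 dB

Stage 1: overshoot 36 dB → 36/4 = 9 dB → -35.8 dB; +8 dB make-up → -27.8 dB.
Stage 2: below threshold (-27.8 ≤ -22); passes unchanged; make-up brings it to -23.8 dB.
Stage 3: -23.8 dB ≤ -14.5 dB, so stage 3 doesn't engage; output -23.8 dB.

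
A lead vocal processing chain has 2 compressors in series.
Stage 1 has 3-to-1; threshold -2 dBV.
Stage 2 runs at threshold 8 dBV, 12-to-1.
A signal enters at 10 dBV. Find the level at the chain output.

2 dBV

Stage 1: overshoot 12 dB → 12/3 = 4 dB → 2 dBV.
Stage 2: below threshold (2 ≤ 8); passes unchanged; output 2 dBV.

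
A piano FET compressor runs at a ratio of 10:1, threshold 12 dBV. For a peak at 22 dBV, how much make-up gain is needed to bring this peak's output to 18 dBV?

5 dB

The peak compresses to 12 + 10/10 = 13 dBV.
To reach 18 dBV requires 18 − 13 = 5 dB of make-up.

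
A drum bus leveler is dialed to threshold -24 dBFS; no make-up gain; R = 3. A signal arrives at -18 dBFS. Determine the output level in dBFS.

-22 dBFS

Overshoot: -18 − (-24) = 6 dB.
3:1 compression reduces that to 6/3 = 2 dB over.
That puts the output at -22 dBFS.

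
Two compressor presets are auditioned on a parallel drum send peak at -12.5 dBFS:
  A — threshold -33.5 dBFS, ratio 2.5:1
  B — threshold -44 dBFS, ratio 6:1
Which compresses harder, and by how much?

A: 21 dB over, compressed to 8.4 dB over, so 12.6 dB of GR.
B: 31.5 dB over, compressed to 5.25 dB over, so 26.25 dB of GR.
B reduces 13.65 dB more.

B, by 13.65 dB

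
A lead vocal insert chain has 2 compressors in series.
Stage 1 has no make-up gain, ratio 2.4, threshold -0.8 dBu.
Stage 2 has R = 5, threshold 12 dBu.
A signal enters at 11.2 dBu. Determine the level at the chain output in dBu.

4.2 dBu

Stage 1: 12 dB above -0.8 dBu, reduced 2.4:1 to 5 dB above → 4.2 dBu.
Stage 2: 4.2 dBu ≤ 12 dBu, so stage 2 doesn't engage; output 4.2 dBu.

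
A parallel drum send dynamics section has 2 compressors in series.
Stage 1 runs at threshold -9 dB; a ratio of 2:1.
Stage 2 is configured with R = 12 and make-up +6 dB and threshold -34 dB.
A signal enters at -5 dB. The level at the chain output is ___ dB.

Stage 1: 4 dB above -9 dB, reduced 2:1 to 2 dB above → -7 dB.
Stage 2: overshoot 27 dB → 27/12 = 2.25 dB → -31.75 dB; +6 dB make-up → -25.75 dB.

-25.75 dB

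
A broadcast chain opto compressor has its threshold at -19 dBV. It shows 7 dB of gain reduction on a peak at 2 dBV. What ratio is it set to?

Input overshoot = 2 − (-19) = 21 dB.
Output overshoot = 21 − 7 = 14 dB.
Ratio = input overshoot / output overshoot = 21 / 14 = 1.5.

1.5:1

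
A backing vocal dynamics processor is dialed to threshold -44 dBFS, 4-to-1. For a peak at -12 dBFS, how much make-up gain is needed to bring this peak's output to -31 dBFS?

Without make-up, output = threshold + overshoot/4 = -44 + 8 = -36 dBFS.
Gap to target: 5 dB.

5 dB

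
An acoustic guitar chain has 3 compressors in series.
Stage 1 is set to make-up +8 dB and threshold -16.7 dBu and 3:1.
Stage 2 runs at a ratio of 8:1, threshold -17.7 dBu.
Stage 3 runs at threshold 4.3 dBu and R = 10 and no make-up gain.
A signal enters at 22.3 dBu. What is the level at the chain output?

Stage 1: 22.3 dBu is 39 dB over -16.7 dBu; at 3:1 that becomes 13 dB over, giving -3.7 dBu; +8 dB make-up → 4.3 dBu.
Stage 2: overshoot 22 dB → 22/8 = 2.75 dB → -14.95 dBu.
Stage 3: below threshold (-14.95 ≤ 4.3); passes unchanged; output -14.95 dBu.

-14.95 dBu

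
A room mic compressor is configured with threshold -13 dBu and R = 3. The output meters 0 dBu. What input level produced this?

26 dBu

That's 13 dB above the -13 dBu threshold.
Undo the ratio: input overshoot = 13 × 3 = 39 dB, giving input = 26 dBu.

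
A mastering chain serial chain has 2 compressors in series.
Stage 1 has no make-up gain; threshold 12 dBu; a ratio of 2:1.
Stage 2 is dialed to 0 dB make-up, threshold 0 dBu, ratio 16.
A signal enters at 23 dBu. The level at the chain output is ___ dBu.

Stage 1: 23 dBu is 11 dB over 12 dBu; at 2:1 that becomes 5.5 dB over, giving 17.5 dBu.
Stage 2: overshoot 17.5 dB → 17.5/16 = 1.09375 dB → 1.09375 dBu.

1.09375 dBu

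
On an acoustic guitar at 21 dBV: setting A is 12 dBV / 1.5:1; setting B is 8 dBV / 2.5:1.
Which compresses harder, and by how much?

A: overshoot 9 dB → output overshoot 6 dB → GR 3 dB.
B: overshoot 13 dB → output overshoot 5.2 dB → GR 7.8 dB.
B reduces 4.8 dB more.

B, by 4.8 dB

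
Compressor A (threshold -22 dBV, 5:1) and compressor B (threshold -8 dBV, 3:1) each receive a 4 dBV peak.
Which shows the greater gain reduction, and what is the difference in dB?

A: 26 dB over, compressed to 5.2 dB over, so 20.8 dB of GR.
B: 12 dB over, compressed to 4 dB over, so 8 dB of GR.
A reduces 12.8 dB more.

A, by 12.8 dB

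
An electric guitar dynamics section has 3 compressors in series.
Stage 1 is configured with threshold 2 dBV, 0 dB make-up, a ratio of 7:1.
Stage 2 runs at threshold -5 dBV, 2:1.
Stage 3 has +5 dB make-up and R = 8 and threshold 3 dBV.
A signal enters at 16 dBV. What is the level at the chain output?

Stage 1: 16 dBV is 14 dB over 2 dBV; at 7:1 that becomes 2 dB over, giving 4 dBV.
Stage 2: 4 dBV is 9 dB over -5 dBV; at 2:1 that becomes 4.5 dB over, giving -0.5 dBV.
Stage 3: below threshold (-0.5 ≤ 3); passes unchanged; make-up brings it to 4.5 dBV.

4.5 dBV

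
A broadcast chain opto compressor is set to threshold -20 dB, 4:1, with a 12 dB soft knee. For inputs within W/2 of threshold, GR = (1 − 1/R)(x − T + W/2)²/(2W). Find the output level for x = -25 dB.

-25.03125 dB

x − T + W/2 = -25 − (-20) + 6 = 1.
GR = (1 − 1/4) × 1² / 24 = 0.75 × 1 / 24 = 0.03125 dB.
Output = -25 − 0.03125 = -25.03125 dB.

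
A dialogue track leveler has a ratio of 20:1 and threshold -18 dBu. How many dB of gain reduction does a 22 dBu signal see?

38 dB

The signal is 40 dB above threshold.
A 20:1 ratio leaves 2 dB of that excess.
GR = overshoot in − overshoot out = 40 − 2 = 38 dB.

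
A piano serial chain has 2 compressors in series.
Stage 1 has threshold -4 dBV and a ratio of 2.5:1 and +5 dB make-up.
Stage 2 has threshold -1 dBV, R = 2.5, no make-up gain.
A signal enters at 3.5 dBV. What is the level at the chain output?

Stage 1: 3.5 dBV is 7.5 dB over -4 dBV; at 2.5:1 that becomes 3 dB over, giving -1 dBV; +5 dB make-up → 4 dBV.
Stage 2: overshoot 5 dB → 5/2.5 = 2 dB → 1 dBV.

1 dBV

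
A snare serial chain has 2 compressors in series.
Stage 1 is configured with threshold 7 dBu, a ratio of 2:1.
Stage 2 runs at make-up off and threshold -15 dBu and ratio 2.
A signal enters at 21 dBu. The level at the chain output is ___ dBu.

Stage 1: 21 dBu is 14 dB over 7 dBu; at 2:1 that becomes 7 dB over, giving 14 dBu.
Stage 2: overshoot 29 dB → 29/2 = 14.5 dB → -0.5 dBu.

-0.5 dBu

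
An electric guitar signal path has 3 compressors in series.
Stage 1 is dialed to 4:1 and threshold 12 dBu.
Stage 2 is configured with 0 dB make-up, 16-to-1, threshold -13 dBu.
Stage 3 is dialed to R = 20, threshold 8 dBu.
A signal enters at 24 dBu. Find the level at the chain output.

Stage 1: 12 dB above 12 dBu, reduced 4:1 to 3 dB above → 15 dBu.
Stage 2: overshoot 28 dB → 28/16 = 1.75 dB → -11.25 dBu.
Stage 3: -11.25 dBu ≤ 8 dBu, so stage 3 doesn't engage; output -11.25 dBu.

-11.25 dBu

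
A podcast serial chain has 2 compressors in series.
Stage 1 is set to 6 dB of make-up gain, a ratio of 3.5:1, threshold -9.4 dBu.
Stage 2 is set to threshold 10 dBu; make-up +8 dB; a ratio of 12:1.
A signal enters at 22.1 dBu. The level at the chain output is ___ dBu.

Stage 1: overshoot 31.5 dB → 31.5/3.5 = 9 dB → -0.4 dBu; +6 dB make-up → 5.6 dBu.
Stage 2: 5.6 dBu ≤ 10 dBu, so stage 2 doesn't engage; make-up brings it to 13.6 dBu.

13.6 dBu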